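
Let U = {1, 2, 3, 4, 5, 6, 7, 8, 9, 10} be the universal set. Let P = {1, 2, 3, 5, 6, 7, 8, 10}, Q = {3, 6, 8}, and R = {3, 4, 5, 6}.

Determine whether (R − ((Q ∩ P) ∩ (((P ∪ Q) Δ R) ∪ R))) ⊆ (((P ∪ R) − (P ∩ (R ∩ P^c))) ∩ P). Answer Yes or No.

Q ∩ P = {3, 6, 8}
P ∪ Q = {1, 2, 3, 5, 6, 7, 8, 10}
(P ∪ Q) Δ R = {1, 2, 4, 7, 8, 10}
((P ∪ Q) Δ R) ∪ R = {1, 2, 3, 4, 5, 6, 7, 8, 10}
(Q ∩ P) ∩ (((P ∪ Q) Δ R) ∪ R) = {3, 6, 8}
R − ((Q ∩ P) ∩ (((P ∪ Q) Δ R) ∪ R)) = {4, 5}
P ∪ R = {1, 2, 3, 4, 5, 6, 7, 8, 10}
P^c = {4, 9}
R ∩ P^c = {4}
P ∩ (R ∩ P^c) = {}
(P ∪ R) − (P ∩ (R ∩ P^c)) = {1, 2, 3, 4, 5, 6, 7, 8, 10}
((P ∪ R) − (P ∩ (R ∩ P^c))) ∩ P = {1, 2, 3, 5, 6, 7, 8, 10}
4 ∈ R − ((Q ∩ P) ∩ (((P ∪ Q) Δ R) ∪ R)) but 4 ∉ ((P ∪ R) − (P ∩ (R ∩ P^c))) ∩ P, so the inclusion fails.

No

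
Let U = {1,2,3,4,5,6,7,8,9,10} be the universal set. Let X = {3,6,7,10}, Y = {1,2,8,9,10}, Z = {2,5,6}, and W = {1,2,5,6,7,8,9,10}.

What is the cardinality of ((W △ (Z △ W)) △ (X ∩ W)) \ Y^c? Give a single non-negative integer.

2

Z △ W = {1,7,8,9,10}
W △ (Z △ W) = {2,5,6}
X ∩ W = {6,7,10}
(W △ (Z △ W)) △ (X ∩ W) = {2,5,7,10}
Y^c = {3,4,5,6,7}
((W △ (Z △ W)) △ (X ∩ W)) \ Y^c = {2,10}
|((W △ (Z △ W)) △ (X ∩ W)) \ Y^c| = 2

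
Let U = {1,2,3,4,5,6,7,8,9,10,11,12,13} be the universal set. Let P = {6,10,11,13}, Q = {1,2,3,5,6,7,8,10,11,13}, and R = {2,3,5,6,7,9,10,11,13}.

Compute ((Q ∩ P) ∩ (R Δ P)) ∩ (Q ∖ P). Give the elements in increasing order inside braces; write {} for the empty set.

Q ∩ P = {6,10,11,13}
R Δ P = {2,3,5,7,9}
(Q ∩ P) ∩ (R Δ P) = {}
Q ∖ P = {1,2,3,5,7,8}
((Q ∩ P) ∩ (R Δ P)) ∩ (Q ∖ P) = {}

{}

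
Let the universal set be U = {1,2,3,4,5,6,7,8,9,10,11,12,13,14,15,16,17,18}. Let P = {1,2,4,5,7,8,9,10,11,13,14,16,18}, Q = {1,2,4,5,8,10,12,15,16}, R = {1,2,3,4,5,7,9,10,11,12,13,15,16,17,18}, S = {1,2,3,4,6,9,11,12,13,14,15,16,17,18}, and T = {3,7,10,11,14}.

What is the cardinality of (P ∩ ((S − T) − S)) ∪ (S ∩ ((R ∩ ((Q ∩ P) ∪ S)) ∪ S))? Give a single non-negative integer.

S − T = {1,2,4,6,9,12,13,15,16,17,18}
(S − T) − S = {}
P ∩ ((S − T) − S) = {}
Q ∩ P = {1,2,4,5,8,10,16}
(Q ∩ P) ∪ S = {1,2,3,4,5,6,8,9,10,11,12,13,14,15,16,17,18}
R ∩ ((Q ∩ P) ∪ S) = {1,2,3,4,5,9,10,11,12,13,15,16,17,18}
(R ∩ ((Q ∩ P) ∪ S)) ∪ S = {1,2,3,4,5,6,9,10,11,12,13,14,15,16,17,18}
S ∩ ((R ∩ ((Q ∩ P) ∪ S)) ∪ S) = {1,2,3,4,6,9,11,12,13,14,15,16,17,18}
(P ∩ ((S − T) − S)) ∪ (S ∩ ((R ∩ ((Q ∩ P) ∪ S)) ∪ S)) = {1,2,3,4,6,9,11,12,13,14,15,16,17,18}
|(P ∩ ((S − T) − S)) ∪ (S ∩ ((R ∩ ((Q ∩ P) ∪ S)) ∪ S))| = 14

14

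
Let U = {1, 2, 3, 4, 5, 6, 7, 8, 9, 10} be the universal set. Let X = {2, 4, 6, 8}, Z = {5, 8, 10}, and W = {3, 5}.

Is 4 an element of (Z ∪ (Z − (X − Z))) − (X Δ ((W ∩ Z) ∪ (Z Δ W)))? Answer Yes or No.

No

4 ∈ X and 4 ∉ Z, so 4 ∈ X − Z
4 ∉ Z and 4 ∈ (X − Z), so 4 ∉ Z − (X − Z)
4 ∉ Z and 4 ∉ (Z − (X − Z)), so 4 ∉ Z ∪ (Z − (X − Z))
4 ∉ W and 4 ∉ Z, so 4 ∉ W ∩ Z
4 ∉ Z and 4 ∉ W, so 4 ∉ Z Δ W
4 ∉ (W ∩ Z) and 4 ∉ (Z Δ W), so 4 ∉ (W ∩ Z) ∪ (Z Δ W)
4 ∈ X and 4 ∉ ((W ∩ Z) ∪ (Z Δ W)), so 4 ∈ X Δ ((W ∩ Z) ∪ (Z Δ W))
4 ∉ (Z ∪ (Z − (X − Z))) and 4 ∈ (X Δ ((W ∩ Z) ∪ (Z Δ W))), so 4 ∉ (Z ∪ (Z − (X − Z))) − (X Δ ((W ∩ Z) ∪ (Z Δ W)))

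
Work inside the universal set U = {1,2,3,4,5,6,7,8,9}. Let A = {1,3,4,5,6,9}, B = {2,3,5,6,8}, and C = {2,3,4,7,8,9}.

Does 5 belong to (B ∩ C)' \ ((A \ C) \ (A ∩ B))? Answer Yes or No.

5 ∈ B and 5 ∉ C, so 5 ∉ B ∩ C
5 ∈ (B ∩ C)' since 5 ∉ (B ∩ C)
5 ∈ A and 5 ∉ C, so 5 ∈ A \ C
5 ∈ A and 5 ∈ B, so 5 ∈ A ∩ B
5 ∈ (A \ C) and 5 ∈ (A ∩ B), so 5 ∉ (A \ C) \ (A ∩ B)
5 ∈ (B ∩ C)' and 5 ∉ ((A \ C) \ (A ∩ B)), so 5 ∈ (B ∩ C)' \ ((A \ C) \ (A ∩ B))

Yes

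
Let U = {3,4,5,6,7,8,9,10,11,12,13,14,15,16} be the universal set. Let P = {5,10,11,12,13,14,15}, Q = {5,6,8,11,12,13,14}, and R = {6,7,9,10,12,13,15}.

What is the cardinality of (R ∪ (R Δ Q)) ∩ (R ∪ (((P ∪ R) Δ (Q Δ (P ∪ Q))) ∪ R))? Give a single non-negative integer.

R Δ Q = {5,7,8,9,10,11,14,15}
R ∪ (R Δ Q) = {5,6,7,8,9,10,11,12,13,14,15}
P ∪ R = {5,6,7,9,10,11,12,13,14,15}
P ∪ Q = {5,6,8,10,11,12,13,14,15}
Q Δ (P ∪ Q) = {10,15}
(P ∪ R) Δ (Q Δ (P ∪ Q)) = {5,6,7,9,11,12,13,14}
((P ∪ R) Δ (Q Δ (P ∪ Q))) ∪ R = {5,6,7,9,10,11,12,13,14,15}
R ∪ (((P ∪ R) Δ (Q Δ (P ∪ Q))) ∪ R) = {5,6,7,9,10,11,12,13,14,15}
(R ∪ (R Δ Q)) ∩ (R ∪ (((P ∪ R) Δ (Q Δ (P ∪ Q))) ∪ R)) = {5,6,7,9,10,11,12,13,14,15}
|(R ∪ (R Δ Q)) ∩ (R ∪ (((P ∪ R) Δ (Q Δ (P ∪ Q))) ∪ R))| = 10

10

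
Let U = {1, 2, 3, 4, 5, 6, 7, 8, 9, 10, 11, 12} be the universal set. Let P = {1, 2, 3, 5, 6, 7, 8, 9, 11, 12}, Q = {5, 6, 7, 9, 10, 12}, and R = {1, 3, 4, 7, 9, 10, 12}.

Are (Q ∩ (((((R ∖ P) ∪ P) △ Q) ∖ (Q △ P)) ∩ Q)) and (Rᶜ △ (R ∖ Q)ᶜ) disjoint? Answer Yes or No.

Yes

R ∖ P = {4, 10}
(R ∖ P) ∪ P = {1, 2, 3, 4, 5, 6, 7, 8, 9, 10, 11, 12}
((R ∖ P) ∪ P) △ Q = {1, 2, 3, 4, 8, 11}
Q △ P = {1, 2, 3, 8, 10, 11}
(((R ∖ P) ∪ P) △ Q) ∖ (Q △ P) = {4}
((((R ∖ P) ∪ P) △ Q) ∖ (Q △ P)) ∩ Q = {}
Q ∩ (((((R ∖ P) ∪ P) △ Q) ∖ (Q △ P)) ∩ Q) = {}
Rᶜ = {2, 5, 6, 8, 11}
R ∖ Q = {1, 3, 4}
(R ∖ Q)ᶜ = {2, 5, 6, 7, 8, 9, 10, 11, 12}
Rᶜ △ (R ∖ Q)ᶜ = {7, 9, 10, 12}
{} and {7, 9, 10, 12} share no elements.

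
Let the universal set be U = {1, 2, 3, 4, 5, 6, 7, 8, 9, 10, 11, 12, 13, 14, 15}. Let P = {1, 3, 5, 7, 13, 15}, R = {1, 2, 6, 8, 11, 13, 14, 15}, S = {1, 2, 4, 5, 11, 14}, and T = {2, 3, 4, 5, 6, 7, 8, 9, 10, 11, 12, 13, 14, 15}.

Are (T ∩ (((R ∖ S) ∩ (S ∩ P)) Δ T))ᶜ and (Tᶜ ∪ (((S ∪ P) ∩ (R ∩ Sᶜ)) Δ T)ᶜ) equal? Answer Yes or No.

No

R ∖ S = {6, 8, 13, 15}
S ∩ P = {1, 5}
(R ∖ S) ∩ (S ∩ P) = {}
((R ∖ S) ∩ (S ∩ P)) Δ T = {2, 3, 4, 5, 6, 7, 8, 9, 10, 11, 12, 13, 14, 15}
T ∩ (((R ∖ S) ∩ (S ∩ P)) Δ T) = {2, 3, 4, 5, 6, 7, 8, 9, 10, 11, 12, 13, 14, 15}
(T ∩ (((R ∖ S) ∩ (S ∩ P)) Δ T))ᶜ = {1}
Tᶜ = {1}
S ∪ P = {1, 2, 3, 4, 5, 7, 11, 13, 14, 15}
Sᶜ = {3, 6, 7, 8, 9, 10, 12, 13, 15}
R ∩ Sᶜ = {6, 8, 13, 15}
(S ∪ P) ∩ (R ∩ Sᶜ) = {13, 15}
((S ∪ P) ∩ (R ∩ Sᶜ)) Δ T = {2, 3, 4, 5, 6, 7, 8, 9, 10, 11, 12, 14}
(((S ∪ P) ∩ (R ∩ Sᶜ)) Δ T)ᶜ = {1, 13, 15}
Tᶜ ∪ (((S ∪ P) ∩ (R ∩ Sᶜ)) Δ T)ᶜ = {1, 13, 15}
13 ∈ Tᶜ ∪ (((S ∪ P) ∩ (R ∩ Sᶜ)) Δ T)ᶜ but 13 ∉ (T ∩ (((R ∖ S) ∩ (S ∩ P)) Δ T))ᶜ, so they differ.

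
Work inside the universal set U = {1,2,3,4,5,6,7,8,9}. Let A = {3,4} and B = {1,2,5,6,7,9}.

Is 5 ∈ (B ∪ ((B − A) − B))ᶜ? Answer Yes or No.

5 ∈ B and 5 ∉ A, so 5 ∈ B − A
5 ∈ (B − A) and 5 ∈ B, so 5 ∉ (B − A) − B
5 ∈ B and 5 ∉ ((B − A) − B), so 5 ∈ B ∪ ((B − A) − B)
5 ∉ (B ∪ ((B − A) − B))ᶜ since 5 ∈ (B ∪ ((B − A) − B))

No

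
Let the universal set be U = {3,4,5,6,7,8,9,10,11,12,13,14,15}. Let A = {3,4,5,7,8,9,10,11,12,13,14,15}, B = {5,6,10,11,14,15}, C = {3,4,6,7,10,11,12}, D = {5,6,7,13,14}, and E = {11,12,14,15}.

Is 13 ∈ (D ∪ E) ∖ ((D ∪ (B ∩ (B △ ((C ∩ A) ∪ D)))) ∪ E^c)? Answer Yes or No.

13 ∈ D and 13 ∉ E, so 13 ∈ D ∪ E
13 ∉ C and 13 ∈ A, so 13 ∉ C ∩ A
13 ∉ (C ∩ A) and 13 ∈ D, so 13 ∈ (C ∩ A) ∪ D
13 ∉ B and 13 ∈ ((C ∩ A) ∪ D), so 13 ∈ B △ ((C ∩ A) ∪ D)
13 ∉ B and 13 ∈ (B △ ((C ∩ A) ∪ D)), so 13 ∉ B ∩ (B △ ((C ∩ A) ∪ D))
13 ∈ D and 13 ∉ (B ∩ (B △ ((C ∩ A) ∪ D))), so 13 ∈ D ∪ (B ∩ (B △ ((C ∩ A) ∪ D)))
13 ∉ E, so 13 ∈ E^c
13 ∈ (D ∪ (B ∩ (B △ ((C ∩ A) ∪ D)))) and 13 ∈ E^c, so 13 ∈ (D ∪ (B ∩ (B △ ((C ∩ A) ∪ D)))) ∪ E^c
13 ∈ (D ∪ E) and 13 ∈ ((D ∪ (B ∩ (B △ ((C ∩ A) ∪ D)))) ∪ E^c), so 13 ∉ (D ∪ E) ∖ ((D ∪ (B ∩ (B △ ((C ∩ A) ∪ D)))) ∪ E^c)

No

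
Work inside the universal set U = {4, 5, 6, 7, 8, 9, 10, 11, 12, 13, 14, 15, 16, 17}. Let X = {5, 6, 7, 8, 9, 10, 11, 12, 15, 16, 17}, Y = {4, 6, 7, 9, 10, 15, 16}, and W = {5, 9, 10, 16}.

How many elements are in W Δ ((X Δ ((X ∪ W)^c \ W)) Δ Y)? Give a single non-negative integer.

X ∪ W = {5, 6, 7, 8, 9, 10, 11, 12, 15, 16, 17}
(X ∪ W)^c = {4, 13, 14}
(X ∪ W)^c \ W = {4, 13, 14}
X Δ ((X ∪ W)^c \ W) = {4, 5, 6, 7, 8, 9, 10, 11, 12, 13, 14, 15, 16, 17}
(X Δ ((X ∪ W)^c \ W)) Δ Y = {5, 8, 11, 12, 13, 14, 17}
W Δ ((X Δ ((X ∪ W)^c \ W)) Δ Y) = {8, 9, 10, 11, 12, 13, 14, 16, 17}
|W Δ ((X Δ ((X ∪ W)^c \ W)) Δ Y)| = 9

9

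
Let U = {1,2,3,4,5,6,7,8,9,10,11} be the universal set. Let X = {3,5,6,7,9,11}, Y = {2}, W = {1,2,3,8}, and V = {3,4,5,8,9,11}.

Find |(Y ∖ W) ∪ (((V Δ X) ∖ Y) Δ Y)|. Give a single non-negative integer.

Y ∖ W = {}
V Δ X = {4,6,7,8}
(V Δ X) ∖ Y = {4,6,7,8}
((V Δ X) ∖ Y) Δ Y = {2,4,6,7,8}
(Y ∖ W) ∪ (((V Δ X) ∖ Y) Δ Y) = {2,4,6,7,8}
|(Y ∖ W) ∪ (((V Δ X) ∖ Y) Δ Y)| = 5

5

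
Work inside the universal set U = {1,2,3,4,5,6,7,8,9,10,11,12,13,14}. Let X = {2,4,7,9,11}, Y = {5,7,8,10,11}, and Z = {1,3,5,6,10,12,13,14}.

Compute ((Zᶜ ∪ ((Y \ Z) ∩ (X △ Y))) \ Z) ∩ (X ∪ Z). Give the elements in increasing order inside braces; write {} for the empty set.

{2,4,7,9,11}

Zᶜ = {2,4,7,8,9,11}
Y \ Z = {7,8,11}
X △ Y = {2,4,5,8,9,10}
(Y \ Z) ∩ (X △ Y) = {8}
Zᶜ ∪ ((Y \ Z) ∩ (X △ Y)) = {2,4,7,8,9,11}
(Zᶜ ∪ ((Y \ Z) ∩ (X △ Y))) \ Z = {2,4,7,8,9,11}
X ∪ Z = {1,2,3,4,5,6,7,9,10,11,12,13,14}
((Zᶜ ∪ ((Y \ Z) ∩ (X △ Y))) \ Z) ∩ (X ∪ Z) = {2,4,7,9,11}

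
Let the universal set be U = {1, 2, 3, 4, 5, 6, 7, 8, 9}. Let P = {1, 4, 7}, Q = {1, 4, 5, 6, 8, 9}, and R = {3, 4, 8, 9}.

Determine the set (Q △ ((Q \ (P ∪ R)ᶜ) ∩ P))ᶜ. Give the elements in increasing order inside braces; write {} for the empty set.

P ∪ R = {1, 3, 4, 7, 8, 9}
(P ∪ R)ᶜ = {2, 5, 6}
Q \ (P ∪ R)ᶜ = {1, 4, 8, 9}
(Q \ (P ∪ R)ᶜ) ∩ P = {1, 4}
Q △ ((Q \ (P ∪ R)ᶜ) ∩ P) = {5, 6, 8, 9}
(Q △ ((Q \ (P ∪ R)ᶜ) ∩ P))ᶜ = {1, 2, 3, 4, 7}

{1, 2, 3, 4, 7}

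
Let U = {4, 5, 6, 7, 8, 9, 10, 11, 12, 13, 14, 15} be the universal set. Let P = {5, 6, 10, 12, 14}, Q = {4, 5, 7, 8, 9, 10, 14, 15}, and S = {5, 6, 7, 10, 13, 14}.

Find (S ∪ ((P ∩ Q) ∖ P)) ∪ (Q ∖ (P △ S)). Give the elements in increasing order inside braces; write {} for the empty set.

P ∩ Q = {5, 10, 14}
(P ∩ Q) ∖ P = {}
S ∪ ((P ∩ Q) ∖ P) = {5, 6, 7, 10, 13, 14}
P △ S = {7, 12, 13}
Q ∖ (P △ S) = {4, 5, 8, 9, 10, 14, 15}
(S ∪ ((P ∩ Q) ∖ P)) ∪ (Q ∖ (P △ S)) = {4, 5, 6, 7, 8, 9, 10, 13, 14, 15}

{4, 5, 6, 7, 8, 9, 10, 13, 14, 15}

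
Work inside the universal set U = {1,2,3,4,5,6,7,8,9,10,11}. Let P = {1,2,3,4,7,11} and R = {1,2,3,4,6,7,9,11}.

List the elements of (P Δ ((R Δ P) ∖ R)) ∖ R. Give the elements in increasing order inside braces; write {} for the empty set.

R Δ P = {6,9}
(R Δ P) ∖ R = {}
P Δ ((R Δ P) ∖ R) = {1,2,3,4,7,11}
(P Δ ((R Δ P) ∖ R)) ∖ R = {}

{}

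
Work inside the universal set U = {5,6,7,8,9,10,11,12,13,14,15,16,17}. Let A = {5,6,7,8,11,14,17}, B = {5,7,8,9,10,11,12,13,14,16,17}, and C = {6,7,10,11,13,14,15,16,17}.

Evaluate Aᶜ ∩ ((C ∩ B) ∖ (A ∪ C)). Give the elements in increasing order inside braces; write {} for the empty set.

{}

Aᶜ = {9,10,12,13,15,16}
C ∩ B = {7,10,11,13,14,16,17}
A ∪ C = {5,6,7,8,10,11,13,14,15,16,17}
(C ∩ B) ∖ (A ∪ C) = {}
Aᶜ ∩ ((C ∩ B) ∖ (A ∪ C)) = {}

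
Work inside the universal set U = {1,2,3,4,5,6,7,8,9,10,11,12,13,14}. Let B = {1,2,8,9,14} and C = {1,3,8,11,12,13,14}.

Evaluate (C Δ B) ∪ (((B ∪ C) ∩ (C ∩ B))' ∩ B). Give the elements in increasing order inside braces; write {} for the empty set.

C Δ B = {2,3,9,11,12,13}
B ∪ C = {1,2,3,8,9,11,12,13,14}
C ∩ B = {1,8,14}
(B ∪ C) ∩ (C ∩ B) = {1,8,14}
((B ∪ C) ∩ (C ∩ B))' = {2,3,4,5,6,7,9,10,11,12,13}
((B ∪ C) ∩ (C ∩ B))' ∩ B = {2,9}
(C Δ B) ∪ (((B ∪ C) ∩ (C ∩ B))' ∩ B) = {2,3,9,11,12,13}

{2,3,9,11,12,13}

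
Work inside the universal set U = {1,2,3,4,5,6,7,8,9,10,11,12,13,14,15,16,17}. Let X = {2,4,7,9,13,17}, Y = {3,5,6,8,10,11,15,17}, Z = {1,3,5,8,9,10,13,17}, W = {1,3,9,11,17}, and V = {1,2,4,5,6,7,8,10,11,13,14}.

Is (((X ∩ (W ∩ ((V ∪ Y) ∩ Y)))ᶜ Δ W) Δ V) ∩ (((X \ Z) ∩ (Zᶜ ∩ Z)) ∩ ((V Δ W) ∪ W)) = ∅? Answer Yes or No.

V ∪ Y = {1,2,3,4,5,6,7,8,10,11,13,14,15,17}
(V ∪ Y) ∩ Y = {3,5,6,8,10,11,15,17}
W ∩ ((V ∪ Y) ∩ Y) = {3,11,17}
X ∩ (W ∩ ((V ∪ Y) ∩ Y)) = {17}
(X ∩ (W ∩ ((V ∪ Y) ∩ Y)))ᶜ = {1,2,3,4,5,6,7,8,9,10,11,12,13,14,15,16}
(X ∩ (W ∩ ((V ∪ Y) ∩ Y)))ᶜ Δ W = {2,4,5,6,7,8,10,12,13,14,15,16,17}
((X ∩ (W ∩ ((V ∪ Y) ∩ Y)))ᶜ Δ W) Δ V = {1,11,12,15,16,17}
X \ Z = {2,4,7}
Zᶜ = {2,4,6,7,11,12,14,15,16}
Zᶜ ∩ Z = {}
(X \ Z) ∩ (Zᶜ ∩ Z) = {}
V Δ W = {2,3,4,5,6,7,8,9,10,13,14,17}
(V Δ W) ∪ W = {1,2,3,4,5,6,7,8,9,10,11,13,14,17}
((X \ Z) ∩ (Zᶜ ∩ Z)) ∩ ((V Δ W) ∪ W) = {}
{1,11,12,15,16,17} and {} share no elements.

Yes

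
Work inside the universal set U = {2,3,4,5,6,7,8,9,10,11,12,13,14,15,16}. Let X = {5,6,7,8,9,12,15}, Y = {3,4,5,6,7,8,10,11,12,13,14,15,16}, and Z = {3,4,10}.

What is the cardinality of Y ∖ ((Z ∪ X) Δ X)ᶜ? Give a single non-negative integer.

3

Z ∪ X = {3,4,5,6,7,8,9,10,12,15}
(Z ∪ X) Δ X = {3,4,10}
((Z ∪ X) Δ X)ᶜ = {2,5,6,7,8,9,11,12,13,14,15,16}
Y ∖ ((Z ∪ X) Δ X)ᶜ = {3,4,10}
|Y ∖ ((Z ∪ X) Δ X)ᶜ| = 3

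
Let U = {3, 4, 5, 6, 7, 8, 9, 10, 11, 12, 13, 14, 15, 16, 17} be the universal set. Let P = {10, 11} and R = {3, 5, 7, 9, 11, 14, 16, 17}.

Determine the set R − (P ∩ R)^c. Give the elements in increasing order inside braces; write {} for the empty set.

{11}

P ∩ R = {11}
(P ∩ R)^c = {3, 4, 5, 6, 7, 8, 9, 10, 12, 13, 14, 15, 16, 17}
R − (P ∩ R)^c = {11}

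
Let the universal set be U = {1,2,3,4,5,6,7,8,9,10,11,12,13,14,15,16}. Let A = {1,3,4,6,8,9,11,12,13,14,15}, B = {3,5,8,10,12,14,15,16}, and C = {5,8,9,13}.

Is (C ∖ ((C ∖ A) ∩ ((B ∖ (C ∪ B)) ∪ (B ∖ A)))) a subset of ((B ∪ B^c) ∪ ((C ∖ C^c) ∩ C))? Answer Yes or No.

Yes

C ∖ A = {5}
C ∪ B = {3,5,8,9,10,12,13,14,15,16}
B ∖ (C ∪ B) = {}
B ∖ A = {5,10,16}
(B ∖ (C ∪ B)) ∪ (B ∖ A) = {5,10,16}
(C ∖ A) ∩ ((B ∖ (C ∪ B)) ∪ (B ∖ A)) = {5}
C ∖ ((C ∖ A) ∩ ((B ∖ (C ∪ B)) ∪ (B ∖ A))) = {8,9,13}
B^c = {1,2,4,6,7,9,11,13}
B ∪ B^c = {1,2,3,4,5,6,7,8,9,10,11,12,13,14,15,16}
C^c = {1,2,3,4,6,7,10,11,12,14,15,16}
C ∖ C^c = {5,8,9,13}
(C ∖ C^c) ∩ C = {5,8,9,13}
(B ∪ B^c) ∪ ((C ∖ C^c) ∩ C) = {1,2,3,4,5,6,7,8,9,10,11,12,13,14,15,16}
Every element of {8,9,13} is in {1,2,3,4,5,6,7,8,9,10,11,12,13,14,15,16}, so C ∖ ((C ∖ A) ∩ ((B ∖ (C ∪ B)) ∪ (B ∖ A))) ⊆ (B ∪ B^c) ∪ ((C ∖ C^c) ∩ C).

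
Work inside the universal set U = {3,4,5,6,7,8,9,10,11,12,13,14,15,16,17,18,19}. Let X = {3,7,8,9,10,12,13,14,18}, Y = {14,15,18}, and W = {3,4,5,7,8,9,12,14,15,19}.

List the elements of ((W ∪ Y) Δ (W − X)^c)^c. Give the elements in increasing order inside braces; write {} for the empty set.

{3,7,8,9,12,14,18}

W ∪ Y = {3,4,5,7,8,9,12,14,15,18,19}
W − X = {4,5,15,19}
(W − X)^c = {3,6,7,8,9,10,11,12,13,14,16,17,18}
(W ∪ Y) Δ (W − X)^c = {4,5,6,10,11,13,15,16,17,19}
((W ∪ Y) Δ (W − X)^c)^c = {3,7,8,9,12,14,18}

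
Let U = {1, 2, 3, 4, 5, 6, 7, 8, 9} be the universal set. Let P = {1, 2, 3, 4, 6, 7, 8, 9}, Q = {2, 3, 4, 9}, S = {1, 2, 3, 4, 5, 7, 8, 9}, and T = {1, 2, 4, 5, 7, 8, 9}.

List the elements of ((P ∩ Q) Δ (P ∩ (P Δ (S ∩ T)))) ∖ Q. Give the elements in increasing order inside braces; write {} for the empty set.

{6}

P ∩ Q = {2, 3, 4, 9}
S ∩ T = {1, 2, 4, 5, 7, 8, 9}
P Δ (S ∩ T) = {3, 5, 6}
P ∩ (P Δ (S ∩ T)) = {3, 6}
(P ∩ Q) Δ (P ∩ (P Δ (S ∩ T))) = {2, 4, 6, 9}
((P ∩ Q) Δ (P ∩ (P Δ (S ∩ T)))) ∖ Q = {6}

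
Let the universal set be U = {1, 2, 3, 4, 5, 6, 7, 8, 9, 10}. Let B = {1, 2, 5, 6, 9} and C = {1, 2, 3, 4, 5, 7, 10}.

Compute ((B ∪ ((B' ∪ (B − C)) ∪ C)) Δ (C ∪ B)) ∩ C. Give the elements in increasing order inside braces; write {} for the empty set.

{}

B' = {3, 4, 7, 8, 10}
B − C = {6, 9}
B' ∪ (B − C) = {3, 4, 6, 7, 8, 9, 10}
(B' ∪ (B − C)) ∪ C = {1, 2, 3, 4, 5, 6, 7, 8, 9, 10}
B ∪ ((B' ∪ (B − C)) ∪ C) = {1, 2, 3, 4, 5, 6, 7, 8, 9, 10}
C ∪ B = {1, 2, 3, 4, 5, 6, 7, 9, 10}
(B ∪ ((B' ∪ (B − C)) ∪ C)) Δ (C ∪ B) = {8}
((B ∪ ((B' ∪ (B − C)) ∪ C)) Δ (C ∪ B)) ∩ C = {}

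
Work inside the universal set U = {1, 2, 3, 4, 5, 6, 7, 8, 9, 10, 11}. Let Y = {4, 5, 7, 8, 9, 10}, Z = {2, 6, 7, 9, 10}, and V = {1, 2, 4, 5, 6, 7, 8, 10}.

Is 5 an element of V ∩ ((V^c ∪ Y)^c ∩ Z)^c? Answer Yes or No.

5 ∈ V, so 5 ∉ V^c
5 ∉ V^c and 5 ∈ Y, so 5 ∈ V^c ∪ Y
5 ∉ (V^c ∪ Y)^c since 5 ∈ (V^c ∪ Y)
5 ∉ (V^c ∪ Y)^c and 5 ∉ Z, so 5 ∉ (V^c ∪ Y)^c ∩ Z
5 ∈ ((V^c ∪ Y)^c ∩ Z)^c since 5 ∉ ((V^c ∪ Y)^c ∩ Z)
5 ∈ V and 5 ∈ ((V^c ∪ Y)^c ∩ Z)^c, so 5 ∈ V ∩ ((V^c ∪ Y)^c ∩ Z)^c

Yes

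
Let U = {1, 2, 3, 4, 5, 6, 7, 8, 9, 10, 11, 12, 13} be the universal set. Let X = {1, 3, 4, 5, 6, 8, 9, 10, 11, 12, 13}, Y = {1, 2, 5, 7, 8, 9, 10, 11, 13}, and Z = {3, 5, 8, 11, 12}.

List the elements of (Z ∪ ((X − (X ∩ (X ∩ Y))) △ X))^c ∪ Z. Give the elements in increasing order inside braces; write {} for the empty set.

X ∩ Y = {1, 5, 8, 9, 10, 11, 13}
X ∩ (X ∩ Y) = {1, 5, 8, 9, 10, 11, 13}
X − (X ∩ (X ∩ Y)) = {3, 4, 6, 12}
(X − (X ∩ (X ∩ Y))) △ X = {1, 5, 8, 9, 10, 11, 13}
Z ∪ ((X − (X ∩ (X ∩ Y))) △ X) = {1, 3, 5, 8, 9, 10, 11, 12, 13}
(Z ∪ ((X − (X ∩ (X ∩ Y))) △ X))^c = {2, 4, 6, 7}
(Z ∪ ((X − (X ∩ (X ∩ Y))) △ X))^c ∪ Z = {2, 3, 4, 5, 6, 7, 8, 11, 12}

{2, 3, 4, 5, 6, 7, 8, 11, 12}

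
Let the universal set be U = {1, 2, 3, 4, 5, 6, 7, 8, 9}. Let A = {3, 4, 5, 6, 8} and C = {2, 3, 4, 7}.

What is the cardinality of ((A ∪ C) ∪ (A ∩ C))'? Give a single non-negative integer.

A ∪ C = {2, 3, 4, 5, 6, 7, 8}
A ∩ C = {3, 4}
(A ∪ C) ∪ (A ∩ C) = {2, 3, 4, 5, 6, 7, 8}
((A ∪ C) ∪ (A ∩ C))' = {1, 9}
|((A ∪ C) ∪ (A ∩ C))'| = 2

2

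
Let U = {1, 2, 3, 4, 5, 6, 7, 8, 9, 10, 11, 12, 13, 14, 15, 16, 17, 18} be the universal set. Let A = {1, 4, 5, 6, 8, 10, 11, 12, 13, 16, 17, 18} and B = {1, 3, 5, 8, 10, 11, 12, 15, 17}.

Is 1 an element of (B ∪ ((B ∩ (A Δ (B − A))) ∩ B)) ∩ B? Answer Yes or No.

1 ∈ B and 1 ∈ A, so 1 ∉ B − A
1 ∈ A and 1 ∉ (B − A), so 1 ∈ A Δ (B − A)
1 ∈ B and 1 ∈ (A Δ (B − A)), so 1 ∈ B ∩ (A Δ (B − A))
1 ∈ (B ∩ (A Δ (B − A))) and 1 ∈ B, so 1 ∈ (B ∩ (A Δ (B − A))) ∩ B
1 ∈ B and 1 ∈ ((B ∩ (A Δ (B − A))) ∩ B), so 1 ∈ B ∪ ((B ∩ (A Δ (B − A))) ∩ B)
1 ∈ (B ∪ ((B ∩ (A Δ (B − A))) ∩ B)) and 1 ∈ B, so 1 ∈ (B ∪ ((B ∩ (A Δ (B − A))) ∩ B)) ∩ B

Yes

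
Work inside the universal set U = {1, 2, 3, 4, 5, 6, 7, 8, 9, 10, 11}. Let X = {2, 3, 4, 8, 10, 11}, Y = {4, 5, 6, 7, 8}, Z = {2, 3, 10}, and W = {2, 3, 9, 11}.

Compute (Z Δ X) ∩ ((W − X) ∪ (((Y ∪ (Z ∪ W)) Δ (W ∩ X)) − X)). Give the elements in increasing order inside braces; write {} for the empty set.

Z Δ X = {4, 8, 11}
W − X = {9}
Z ∪ W = {2, 3, 9, 10, 11}
Y ∪ (Z ∪ W) = {2, 3, 4, 5, 6, 7, 8, 9, 10, 11}
W ∩ X = {2, 3, 11}
(Y ∪ (Z ∪ W)) Δ (W ∩ X) = {4, 5, 6, 7, 8, 9, 10}
((Y ∪ (Z ∪ W)) Δ (W ∩ X)) − X = {5, 6, 7, 9}
(W − X) ∪ (((Y ∪ (Z ∪ W)) Δ (W ∩ X)) − X) = {5, 6, 7, 9}
(Z Δ X) ∩ ((W − X) ∪ (((Y ∪ (Z ∪ W)) Δ (W ∩ X)) − X)) = {}

{}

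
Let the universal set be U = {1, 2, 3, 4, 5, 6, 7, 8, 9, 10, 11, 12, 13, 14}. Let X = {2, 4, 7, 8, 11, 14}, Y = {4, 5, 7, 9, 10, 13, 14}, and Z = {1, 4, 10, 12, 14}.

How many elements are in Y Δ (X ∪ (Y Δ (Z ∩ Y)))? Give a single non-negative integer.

4

Z ∩ Y = {4, 10, 14}
Y Δ (Z ∩ Y) = {5, 7, 9, 13}
X ∪ (Y Δ (Z ∩ Y)) = {2, 4, 5, 7, 8, 9, 11, 13, 14}
Y Δ (X ∪ (Y Δ (Z ∩ Y))) = {2, 8, 10, 11}
|Y Δ (X ∪ (Y Δ (Z ∩ Y)))| = 4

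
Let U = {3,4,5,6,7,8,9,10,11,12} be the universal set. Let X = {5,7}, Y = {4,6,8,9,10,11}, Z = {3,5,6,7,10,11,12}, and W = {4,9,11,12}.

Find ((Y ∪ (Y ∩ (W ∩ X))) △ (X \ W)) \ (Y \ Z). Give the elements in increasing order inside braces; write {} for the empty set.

{5,6,7,10,11}

W ∩ X = {}
Y ∩ (W ∩ X) = {}
Y ∪ (Y ∩ (W ∩ X)) = {4,6,8,9,10,11}
X \ W = {5,7}
(Y ∪ (Y ∩ (W ∩ X))) △ (X \ W) = {4,5,6,7,8,9,10,11}
Y \ Z = {4,8,9}
((Y ∪ (Y ∩ (W ∩ X))) △ (X \ W)) \ (Y \ Z) = {5,6,7,10,11}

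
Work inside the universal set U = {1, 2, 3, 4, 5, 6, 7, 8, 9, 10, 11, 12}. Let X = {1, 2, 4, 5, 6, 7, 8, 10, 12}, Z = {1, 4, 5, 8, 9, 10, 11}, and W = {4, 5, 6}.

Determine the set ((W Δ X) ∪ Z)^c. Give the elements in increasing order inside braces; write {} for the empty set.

W Δ X = {1, 2, 7, 8, 10, 12}
(W Δ X) ∪ Z = {1, 2, 4, 5, 7, 8, 9, 10, 11, 12}
((W Δ X) ∪ Z)^c = {3, 6}

{3, 6}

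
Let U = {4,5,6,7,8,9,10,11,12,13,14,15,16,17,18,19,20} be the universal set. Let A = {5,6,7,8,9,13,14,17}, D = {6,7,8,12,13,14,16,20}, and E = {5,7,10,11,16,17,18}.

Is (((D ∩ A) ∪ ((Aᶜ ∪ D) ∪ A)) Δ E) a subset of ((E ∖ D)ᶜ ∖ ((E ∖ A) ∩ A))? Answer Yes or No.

Yes

D ∩ A = {6,7,8,13,14}
Aᶜ = {4,10,11,12,15,16,18,19,20}
Aᶜ ∪ D = {4,6,7,8,10,11,12,13,14,15,16,18,19,20}
(Aᶜ ∪ D) ∪ A = {4,5,6,7,8,9,10,11,12,13,14,15,16,17,18,19,20}
(D ∩ A) ∪ ((Aᶜ ∪ D) ∪ A) = {4,5,6,7,8,9,10,11,12,13,14,15,16,17,18,19,20}
((D ∩ A) ∪ ((Aᶜ ∪ D) ∪ A)) Δ E = {4,6,8,9,12,13,14,15,19,20}
E ∖ D = {5,10,11,17,18}
(E ∖ D)ᶜ = {4,6,7,8,9,12,13,14,15,16,19,20}
E ∖ A = {10,11,16,18}
(E ∖ A) ∩ A = {}
(E ∖ D)ᶜ ∖ ((E ∖ A) ∩ A) = {4,6,7,8,9,12,13,14,15,16,19,20}
Every element of {4,6,8,9,12,13,14,15,19,20} is in {4,6,7,8,9,12,13,14,15,16,19,20}, so ((D ∩ A) ∪ ((Aᶜ ∪ D) ∪ A)) Δ E ⊆ (E ∖ D)ᶜ ∖ ((E ∖ A) ∩ A).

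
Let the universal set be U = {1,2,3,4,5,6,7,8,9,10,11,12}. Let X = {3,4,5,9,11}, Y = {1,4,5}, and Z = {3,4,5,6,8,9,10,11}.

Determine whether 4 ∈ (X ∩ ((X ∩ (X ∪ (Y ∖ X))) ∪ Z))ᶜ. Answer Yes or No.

No

4 ∈ Y and 4 ∈ X, so 4 ∉ Y ∖ X
4 ∈ X and 4 ∉ (Y ∖ X), so 4 ∈ X ∪ (Y ∖ X)
4 ∈ X and 4 ∈ (X ∪ (Y ∖ X)), so 4 ∈ X ∩ (X ∪ (Y ∖ X))
4 ∈ (X ∩ (X ∪ (Y ∖ X))) and 4 ∈ Z, so 4 ∈ (X ∩ (X ∪ (Y ∖ X))) ∪ Z
4 ∈ X and 4 ∈ ((X ∩ (X ∪ (Y ∖ X))) ∪ Z), so 4 ∈ X ∩ ((X ∩ (X ∪ (Y ∖ X))) ∪ Z)
4 ∉ (X ∩ ((X ∩ (X ∪ (Y ∖ X))) ∪ Z))ᶜ since 4 ∈ (X ∩ ((X ∩ (X ∪ (Y ∖ X))) ∪ Z))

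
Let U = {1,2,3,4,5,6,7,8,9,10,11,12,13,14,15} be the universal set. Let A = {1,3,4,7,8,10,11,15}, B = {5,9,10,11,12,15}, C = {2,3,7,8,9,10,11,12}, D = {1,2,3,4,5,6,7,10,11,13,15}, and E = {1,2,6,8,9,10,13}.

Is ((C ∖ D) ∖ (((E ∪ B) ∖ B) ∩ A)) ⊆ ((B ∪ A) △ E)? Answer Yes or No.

No

C ∖ D = {8,9,12}
E ∪ B = {1,2,5,6,8,9,10,11,12,13,15}
(E ∪ B) ∖ B = {1,2,6,8,13}
((E ∪ B) ∖ B) ∩ A = {1,8}
(C ∖ D) ∖ (((E ∪ B) ∖ B) ∩ A) = {9,12}
B ∪ A = {1,3,4,5,7,8,9,10,11,12,15}
(B ∪ A) △ E = {2,3,4,5,6,7,11,12,13,15}
9 ∈ (C ∖ D) ∖ (((E ∪ B) ∖ B) ∩ A) but 9 ∉ (B ∪ A) △ E, so the inclusion fails.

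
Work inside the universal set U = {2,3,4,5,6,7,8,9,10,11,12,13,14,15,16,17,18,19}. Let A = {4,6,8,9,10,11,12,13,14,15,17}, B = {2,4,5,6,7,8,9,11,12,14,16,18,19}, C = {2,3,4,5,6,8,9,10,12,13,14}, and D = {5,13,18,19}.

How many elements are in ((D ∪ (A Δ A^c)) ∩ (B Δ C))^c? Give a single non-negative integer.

10

A^c = {2,3,5,7,16,18,19}
A Δ A^c = {2,3,4,5,6,7,8,9,10,11,12,13,14,15,16,17,18,19}
D ∪ (A Δ A^c) = {2,3,4,5,6,7,8,9,10,11,12,13,14,15,16,17,18,19}
B Δ C = {3,7,10,11,13,16,18,19}
(D ∪ (A Δ A^c)) ∩ (B Δ C) = {3,7,10,11,13,16,18,19}
((D ∪ (A Δ A^c)) ∩ (B Δ C))^c = {2,4,5,6,8,9,12,14,15,17}
|((D ∪ (A Δ A^c)) ∩ (B Δ C))^c| = 10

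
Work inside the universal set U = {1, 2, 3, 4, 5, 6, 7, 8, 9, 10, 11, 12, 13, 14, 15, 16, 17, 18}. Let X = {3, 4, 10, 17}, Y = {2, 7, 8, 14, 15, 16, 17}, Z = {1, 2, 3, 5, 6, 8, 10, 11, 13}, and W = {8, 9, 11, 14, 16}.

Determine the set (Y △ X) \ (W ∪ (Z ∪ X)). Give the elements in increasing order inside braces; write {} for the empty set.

Y △ X = {2, 3, 4, 7, 8, 10, 14, 15, 16}
Z ∪ X = {1, 2, 3, 4, 5, 6, 8, 10, 11, 13, 17}
W ∪ (Z ∪ X) = {1, 2, 3, 4, 5, 6, 8, 9, 10, 11, 13, 14, 16, 17}
(Y △ X) \ (W ∪ (Z ∪ X)) = {7, 15}

{7, 15}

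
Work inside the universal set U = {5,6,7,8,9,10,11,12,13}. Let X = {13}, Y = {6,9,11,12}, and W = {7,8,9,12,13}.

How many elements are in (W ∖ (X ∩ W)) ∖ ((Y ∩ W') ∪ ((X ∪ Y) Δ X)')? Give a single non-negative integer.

X ∩ W = {13}
W ∖ (X ∩ W) = {7,8,9,12}
W' = {5,6,10,11}
Y ∩ W' = {6,11}
X ∪ Y = {6,9,11,12,13}
(X ∪ Y) Δ X = {6,9,11,12}
((X ∪ Y) Δ X)' = {5,7,8,10,13}
(Y ∩ W') ∪ ((X ∪ Y) Δ X)' = {5,6,7,8,10,11,13}
(W ∖ (X ∩ W)) ∖ ((Y ∩ W') ∪ ((X ∪ Y) Δ X)') = {9,12}
|(W ∖ (X ∩ W)) ∖ ((Y ∩ W') ∪ ((X ∪ Y) Δ X)')| = 2

2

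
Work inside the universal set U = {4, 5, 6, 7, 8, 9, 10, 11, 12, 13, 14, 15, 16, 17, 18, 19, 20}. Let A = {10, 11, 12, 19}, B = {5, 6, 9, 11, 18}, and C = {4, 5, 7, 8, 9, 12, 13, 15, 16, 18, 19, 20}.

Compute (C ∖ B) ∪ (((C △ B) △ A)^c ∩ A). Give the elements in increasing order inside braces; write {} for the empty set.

C ∖ B = {4, 7, 8, 12, 13, 15, 16, 19, 20}
C △ B = {4, 6, 7, 8, 11, 12, 13, 15, 16, 19, 20}
(C △ B) △ A = {4, 6, 7, 8, 10, 13, 15, 16, 20}
((C △ B) △ A)^c = {5, 9, 11, 12, 14, 17, 18, 19}
((C △ B) △ A)^c ∩ A = {11, 12, 19}
(C ∖ B) ∪ (((C △ B) △ A)^c ∩ A) = {4, 7, 8, 11, 12, 13, 15, 16, 19, 20}

{4, 7, 8, 11, 12, 13, 15, 16, 19, 20}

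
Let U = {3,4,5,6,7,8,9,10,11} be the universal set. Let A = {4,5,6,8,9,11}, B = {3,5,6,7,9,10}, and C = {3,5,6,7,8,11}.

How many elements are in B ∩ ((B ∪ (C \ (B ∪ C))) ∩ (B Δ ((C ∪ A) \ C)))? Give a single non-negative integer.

B ∪ C = {3,5,6,7,8,9,10,11}
C \ (B ∪ C) = {}
B ∪ (C \ (B ∪ C)) = {3,5,6,7,9,10}
C ∪ A = {3,4,5,6,7,8,9,11}
(C ∪ A) \ C = {4,9}
B Δ ((C ∪ A) \ C) = {3,4,5,6,7,10}
(B ∪ (C \ (B ∪ C))) ∩ (B Δ ((C ∪ A) \ C)) = {3,5,6,7,10}
B ∩ ((B ∪ (C \ (B ∪ C))) ∩ (B Δ ((C ∪ A) \ C))) = {3,5,6,7,10}
|B ∩ ((B ∪ (C \ (B ∪ C))) ∩ (B Δ ((C ∪ A) \ C)))| = 5

5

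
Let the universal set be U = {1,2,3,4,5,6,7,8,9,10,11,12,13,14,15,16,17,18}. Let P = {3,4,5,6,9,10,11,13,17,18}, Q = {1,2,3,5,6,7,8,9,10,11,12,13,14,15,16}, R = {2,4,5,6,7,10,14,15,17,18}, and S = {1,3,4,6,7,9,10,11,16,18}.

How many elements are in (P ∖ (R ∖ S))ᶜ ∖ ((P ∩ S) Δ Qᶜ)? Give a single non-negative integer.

R ∖ S = {2,5,14,15,17}
P ∖ (R ∖ S) = {3,4,6,9,10,11,13,18}
(P ∖ (R ∖ S))ᶜ = {1,2,5,7,8,12,14,15,16,17}
P ∩ S = {3,4,6,9,10,11,18}
Qᶜ = {4,17,18}
(P ∩ S) Δ Qᶜ = {3,6,9,10,11,17}
(P ∖ (R ∖ S))ᶜ ∖ ((P ∩ S) Δ Qᶜ) = {1,2,5,7,8,12,14,15,16}
|(P ∖ (R ∖ S))ᶜ ∖ ((P ∩ S) Δ Qᶜ)| = 9

9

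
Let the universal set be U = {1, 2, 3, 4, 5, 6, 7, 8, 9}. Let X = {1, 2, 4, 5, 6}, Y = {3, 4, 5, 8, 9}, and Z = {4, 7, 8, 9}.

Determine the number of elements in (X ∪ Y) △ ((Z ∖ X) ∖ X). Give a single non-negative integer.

X ∪ Y = {1, 2, 3, 4, 5, 6, 8, 9}
Z ∖ X = {7, 8, 9}
(Z ∖ X) ∖ X = {7, 8, 9}
(X ∪ Y) △ ((Z ∖ X) ∖ X) = {1, 2, 3, 4, 5, 6, 7}
|(X ∪ Y) △ ((Z ∖ X) ∖ X)| = 7

7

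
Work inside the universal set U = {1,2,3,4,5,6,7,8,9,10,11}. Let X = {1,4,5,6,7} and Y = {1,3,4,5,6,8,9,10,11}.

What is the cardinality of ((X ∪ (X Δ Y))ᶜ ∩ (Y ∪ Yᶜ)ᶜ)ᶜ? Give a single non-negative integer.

X Δ Y = {3,7,8,9,10,11}
X ∪ (X Δ Y) = {1,3,4,5,6,7,8,9,10,11}
(X ∪ (X Δ Y))ᶜ = {2}
Yᶜ = {2,7}
Y ∪ Yᶜ = {1,2,3,4,5,6,7,8,9,10,11}
(Y ∪ Yᶜ)ᶜ = {}
(X ∪ (X Δ Y))ᶜ ∩ (Y ∪ Yᶜ)ᶜ = {}
((X ∪ (X Δ Y))ᶜ ∩ (Y ∪ Yᶜ)ᶜ)ᶜ = {1,2,3,4,5,6,7,8,9,10,11}
|((X ∪ (X Δ Y))ᶜ ∩ (Y ∪ Yᶜ)ᶜ)ᶜ| = 11

11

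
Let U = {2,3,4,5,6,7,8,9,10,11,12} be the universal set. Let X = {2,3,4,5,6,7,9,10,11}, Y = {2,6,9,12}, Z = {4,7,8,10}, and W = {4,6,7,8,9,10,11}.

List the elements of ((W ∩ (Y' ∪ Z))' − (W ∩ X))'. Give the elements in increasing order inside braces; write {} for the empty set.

Y' = {3,4,5,7,8,10,11}
Y' ∪ Z = {3,4,5,7,8,10,11}
W ∩ (Y' ∪ Z) = {4,7,8,10,11}
(W ∩ (Y' ∪ Z))' = {2,3,5,6,9,12}
W ∩ X = {4,6,7,9,10,11}
(W ∩ (Y' ∪ Z))' − (W ∩ X) = {2,3,5,12}
((W ∩ (Y' ∪ Z))' − (W ∩ X))' = {4,6,7,8,9,10,11}

{4,6,7,8,9,10,11}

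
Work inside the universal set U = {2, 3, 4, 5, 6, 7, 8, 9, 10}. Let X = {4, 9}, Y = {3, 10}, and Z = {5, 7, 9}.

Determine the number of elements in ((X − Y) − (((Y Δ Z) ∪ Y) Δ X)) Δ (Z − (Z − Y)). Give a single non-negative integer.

X − Y = {4, 9}
Y Δ Z = {3, 5, 7, 9, 10}
(Y Δ Z) ∪ Y = {3, 5, 7, 9, 10}
((Y Δ Z) ∪ Y) Δ X = {3, 4, 5, 7, 10}
(X − Y) − (((Y Δ Z) ∪ Y) Δ X) = {9}
Z − Y = {5, 7, 9}
Z − (Z − Y) = {}
((X − Y) − (((Y Δ Z) ∪ Y) Δ X)) Δ (Z − (Z − Y)) = {9}
|((X − Y) − (((Y Δ Z) ∪ Y) Δ X)) Δ (Z − (Z − Y))| = 1

1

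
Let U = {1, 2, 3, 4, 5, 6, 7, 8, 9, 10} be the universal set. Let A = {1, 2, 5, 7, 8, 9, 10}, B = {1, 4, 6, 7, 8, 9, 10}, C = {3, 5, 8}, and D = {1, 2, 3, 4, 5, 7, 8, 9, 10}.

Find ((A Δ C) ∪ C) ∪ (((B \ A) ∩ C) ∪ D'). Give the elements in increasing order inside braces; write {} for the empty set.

A Δ C = {1, 2, 3, 7, 9, 10}
(A Δ C) ∪ C = {1, 2, 3, 5, 7, 8, 9, 10}
B \ A = {4, 6}
(B \ A) ∩ C = {}
D' = {6}
((B \ A) ∩ C) ∪ D' = {6}
((A Δ C) ∪ C) ∪ (((B \ A) ∩ C) ∪ D') = {1, 2, 3, 5, 6, 7, 8, 9, 10}

{1, 2, 3, 5, 6, 7, 8, 9, 10}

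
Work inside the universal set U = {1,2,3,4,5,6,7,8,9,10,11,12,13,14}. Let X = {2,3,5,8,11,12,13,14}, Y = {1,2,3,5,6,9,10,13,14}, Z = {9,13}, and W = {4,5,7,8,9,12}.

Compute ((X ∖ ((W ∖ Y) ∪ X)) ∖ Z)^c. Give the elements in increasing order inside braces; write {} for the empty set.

W ∖ Y = {4,7,8,12}
(W ∖ Y) ∪ X = {2,3,4,5,7,8,11,12,13,14}
X ∖ ((W ∖ Y) ∪ X) = {}
(X ∖ ((W ∖ Y) ∪ X)) ∖ Z = {}
((X ∖ ((W ∖ Y) ∪ X)) ∖ Z)^c = {1,2,3,4,5,6,7,8,9,10,11,12,13,14}

{1,2,3,4,5,6,7,8,9,10,11,12,13,14}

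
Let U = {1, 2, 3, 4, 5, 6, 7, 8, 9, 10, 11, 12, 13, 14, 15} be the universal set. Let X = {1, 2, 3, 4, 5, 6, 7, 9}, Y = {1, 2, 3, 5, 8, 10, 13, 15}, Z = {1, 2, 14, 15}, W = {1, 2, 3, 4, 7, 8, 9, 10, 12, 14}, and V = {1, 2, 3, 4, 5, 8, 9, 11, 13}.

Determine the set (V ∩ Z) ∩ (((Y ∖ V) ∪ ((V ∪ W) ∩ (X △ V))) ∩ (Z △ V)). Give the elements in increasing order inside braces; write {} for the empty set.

{}

V ∩ Z = {1, 2}
Y ∖ V = {10, 15}
V ∪ W = {1, 2, 3, 4, 5, 7, 8, 9, 10, 11, 12, 13, 14}
X △ V = {6, 7, 8, 11, 13}
(V ∪ W) ∩ (X △ V) = {7, 8, 11, 13}
(Y ∖ V) ∪ ((V ∪ W) ∩ (X △ V)) = {7, 8, 10, 11, 13, 15}
Z △ V = {3, 4, 5, 8, 9, 11, 13, 14, 15}
((Y ∖ V) ∪ ((V ∪ W) ∩ (X △ V))) ∩ (Z △ V) = {8, 11, 13, 15}
(V ∩ Z) ∩ (((Y ∖ V) ∪ ((V ∪ W) ∩ (X △ V))) ∩ (Z △ V)) = {}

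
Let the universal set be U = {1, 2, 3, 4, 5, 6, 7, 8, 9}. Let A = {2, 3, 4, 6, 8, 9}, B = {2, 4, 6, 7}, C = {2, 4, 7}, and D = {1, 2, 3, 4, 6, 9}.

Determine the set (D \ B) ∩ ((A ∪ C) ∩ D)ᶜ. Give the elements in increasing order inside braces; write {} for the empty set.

{1}

D \ B = {1, 3, 9}
A ∪ C = {2, 3, 4, 6, 7, 8, 9}
(A ∪ C) ∩ D = {2, 3, 4, 6, 9}
((A ∪ C) ∩ D)ᶜ = {1, 5, 7, 8}
(D \ B) ∩ ((A ∪ C) ∩ D)ᶜ = {1}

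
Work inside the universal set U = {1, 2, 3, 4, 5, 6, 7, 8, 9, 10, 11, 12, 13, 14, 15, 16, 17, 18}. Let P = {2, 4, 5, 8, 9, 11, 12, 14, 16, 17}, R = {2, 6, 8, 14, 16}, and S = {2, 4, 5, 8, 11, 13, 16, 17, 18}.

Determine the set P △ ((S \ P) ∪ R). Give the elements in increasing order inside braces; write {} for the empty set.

{4, 5, 6, 9, 11, 12, 13, 17, 18}

S \ P = {13, 18}
(S \ P) ∪ R = {2, 6, 8, 13, 14, 16, 18}
P △ ((S \ P) ∪ R) = {4, 5, 6, 9, 11, 12, 13, 17, 18}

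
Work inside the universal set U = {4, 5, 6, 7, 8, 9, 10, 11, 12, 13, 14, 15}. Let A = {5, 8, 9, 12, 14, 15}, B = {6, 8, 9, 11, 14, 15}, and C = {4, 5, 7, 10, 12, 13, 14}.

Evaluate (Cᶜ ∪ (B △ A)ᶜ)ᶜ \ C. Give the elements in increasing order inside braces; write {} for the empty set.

{}

Cᶜ = {6, 8, 9, 11, 15}
B △ A = {5, 6, 11, 12}
(B △ A)ᶜ = {4, 7, 8, 9, 10, 13, 14, 15}
Cᶜ ∪ (B △ A)ᶜ = {4, 6, 7, 8, 9, 10, 11, 13, 14, 15}
(Cᶜ ∪ (B △ A)ᶜ)ᶜ = {5, 12}
(Cᶜ ∪ (B △ A)ᶜ)ᶜ \ C = {}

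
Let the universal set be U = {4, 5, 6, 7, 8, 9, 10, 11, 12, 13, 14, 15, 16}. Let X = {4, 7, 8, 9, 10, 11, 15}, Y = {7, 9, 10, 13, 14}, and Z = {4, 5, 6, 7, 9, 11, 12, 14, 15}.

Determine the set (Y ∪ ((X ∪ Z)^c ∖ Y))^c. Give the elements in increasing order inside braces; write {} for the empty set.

{4, 5, 6, 8, 11, 12, 15}

X ∪ Z = {4, 5, 6, 7, 8, 9, 10, 11, 12, 14, 15}
(X ∪ Z)^c = {13, 16}
(X ∪ Z)^c ∖ Y = {16}
Y ∪ ((X ∪ Z)^c ∖ Y) = {7, 9, 10, 13, 14, 16}
(Y ∪ ((X ∪ Z)^c ∖ Y))^c = {4, 5, 6, 8, 11, 12, 15}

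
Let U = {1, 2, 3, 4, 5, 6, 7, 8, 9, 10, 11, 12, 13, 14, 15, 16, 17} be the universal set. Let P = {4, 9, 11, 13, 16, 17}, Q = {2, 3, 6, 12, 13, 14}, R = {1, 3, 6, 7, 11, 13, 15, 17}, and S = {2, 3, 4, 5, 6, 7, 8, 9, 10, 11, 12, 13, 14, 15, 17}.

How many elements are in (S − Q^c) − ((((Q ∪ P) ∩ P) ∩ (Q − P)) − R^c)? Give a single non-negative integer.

6

Q^c = {1, 4, 5, 7, 8, 9, 10, 11, 15, 16, 17}
S − Q^c = {2, 3, 6, 12, 13, 14}
Q ∪ P = {2, 3, 4, 6, 9, 11, 12, 13, 14, 16, 17}
(Q ∪ P) ∩ P = {4, 9, 11, 13, 16, 17}
Q − P = {2, 3, 6, 12, 14}
((Q ∪ P) ∩ P) ∩ (Q − P) = {}
R^c = {2, 4, 5, 8, 9, 10, 12, 14, 16}
(((Q ∪ P) ∩ P) ∩ (Q − P)) − R^c = {}
(S − Q^c) − ((((Q ∪ P) ∩ P) ∩ (Q − P)) − R^c) = {2, 3, 6, 12, 13, 14}
|(S − Q^c) − ((((Q ∪ P) ∩ P) ∩ (Q − P)) − R^c)| = 6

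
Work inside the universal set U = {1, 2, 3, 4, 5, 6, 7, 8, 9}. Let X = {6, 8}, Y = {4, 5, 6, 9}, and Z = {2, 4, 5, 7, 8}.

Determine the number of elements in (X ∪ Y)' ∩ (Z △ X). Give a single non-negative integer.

X ∪ Y = {4, 5, 6, 8, 9}
(X ∪ Y)' = {1, 2, 3, 7}
Z △ X = {2, 4, 5, 6, 7}
(X ∪ Y)' ∩ (Z △ X) = {2, 7}
|(X ∪ Y)' ∩ (Z △ X)| = 2

2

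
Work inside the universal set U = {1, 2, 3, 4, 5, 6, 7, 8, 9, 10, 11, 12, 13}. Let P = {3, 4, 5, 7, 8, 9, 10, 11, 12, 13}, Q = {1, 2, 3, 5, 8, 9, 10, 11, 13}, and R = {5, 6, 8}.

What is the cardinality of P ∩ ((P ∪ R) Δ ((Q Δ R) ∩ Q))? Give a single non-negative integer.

5

P ∪ R = {3, 4, 5, 6, 7, 8, 9, 10, 11, 12, 13}
Q Δ R = {1, 2, 3, 6, 9, 10, 11, 13}
(Q Δ R) ∩ Q = {1, 2, 3, 9, 10, 11, 13}
(P ∪ R) Δ ((Q Δ R) ∩ Q) = {1, 2, 4, 5, 6, 7, 8, 12}
P ∩ ((P ∪ R) Δ ((Q Δ R) ∩ Q)) = {4, 5, 7, 8, 12}
|P ∩ ((P ∪ R) Δ ((Q Δ R) ∩ Q))| = 5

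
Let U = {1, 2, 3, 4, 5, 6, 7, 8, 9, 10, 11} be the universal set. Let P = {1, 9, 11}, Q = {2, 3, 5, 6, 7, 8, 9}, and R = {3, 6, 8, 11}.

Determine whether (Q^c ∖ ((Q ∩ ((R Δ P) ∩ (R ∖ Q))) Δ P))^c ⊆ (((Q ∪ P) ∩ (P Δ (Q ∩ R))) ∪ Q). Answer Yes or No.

Q^c = {1, 4, 10, 11}
R Δ P = {1, 3, 6, 8, 9}
R ∖ Q = {11}
(R Δ P) ∩ (R ∖ Q) = {}
Q ∩ ((R Δ P) ∩ (R ∖ Q)) = {}
(Q ∩ ((R Δ P) ∩ (R ∖ Q))) Δ P = {1, 9, 11}
Q^c ∖ ((Q ∩ ((R Δ P) ∩ (R ∖ Q))) Δ P) = {4, 10}
(Q^c ∖ ((Q ∩ ((R Δ P) ∩ (R ∖ Q))) Δ P))^c = {1, 2, 3, 5, 6, 7, 8, 9, 11}
Q ∪ P = {1, 2, 3, 5, 6, 7, 8, 9, 11}
Q ∩ R = {3, 6, 8}
P Δ (Q ∩ R) = {1, 3, 6, 8, 9, 11}
(Q ∪ P) ∩ (P Δ (Q ∩ R)) = {1, 3, 6, 8, 9, 11}
((Q ∪ P) ∩ (P Δ (Q ∩ R))) ∪ Q = {1, 2, 3, 5, 6, 7, 8, 9, 11}
Every element of {1, 2, 3, 5, 6, 7, 8, 9, 11} is in {1, 2, 3, 5, 6, 7, 8, 9, 11}, so (Q^c ∖ ((Q ∩ ((R Δ P) ∩ (R ∖ Q))) Δ P))^c ⊆ ((Q ∪ P) ∩ (P Δ (Q ∩ R))) ∪ Q.

Yes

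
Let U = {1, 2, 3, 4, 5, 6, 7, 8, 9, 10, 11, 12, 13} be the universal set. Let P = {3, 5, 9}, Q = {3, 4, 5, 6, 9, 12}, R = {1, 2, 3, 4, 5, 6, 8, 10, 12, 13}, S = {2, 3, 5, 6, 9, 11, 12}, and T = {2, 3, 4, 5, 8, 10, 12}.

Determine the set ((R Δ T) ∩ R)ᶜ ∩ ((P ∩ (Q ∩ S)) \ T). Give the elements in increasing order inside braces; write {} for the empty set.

R Δ T = {1, 6, 13}
(R Δ T) ∩ R = {1, 6, 13}
((R Δ T) ∩ R)ᶜ = {2, 3, 4, 5, 7, 8, 9, 10, 11, 12}
Q ∩ S = {3, 5, 6, 9, 12}
P ∩ (Q ∩ S) = {3, 5, 9}
(P ∩ (Q ∩ S)) \ T = {9}
((R Δ T) ∩ R)ᶜ ∩ ((P ∩ (Q ∩ S)) \ T) = {9}

{9}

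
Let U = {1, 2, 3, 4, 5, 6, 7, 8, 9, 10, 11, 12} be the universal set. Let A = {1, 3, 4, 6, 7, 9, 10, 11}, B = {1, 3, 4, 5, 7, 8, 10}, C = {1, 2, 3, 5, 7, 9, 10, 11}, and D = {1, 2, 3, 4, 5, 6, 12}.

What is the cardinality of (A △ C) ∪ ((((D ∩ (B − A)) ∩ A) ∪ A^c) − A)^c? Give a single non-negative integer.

10

A △ C = {2, 4, 5, 6}
B − A = {5, 8}
D ∩ (B − A) = {5}
(D ∩ (B − A)) ∩ A = {}
A^c = {2, 5, 8, 12}
((D ∩ (B − A)) ∩ A) ∪ A^c = {2, 5, 8, 12}
(((D ∩ (B − A)) ∩ A) ∪ A^c) − A = {2, 5, 8, 12}
((((D ∩ (B − A)) ∩ A) ∪ A^c) − A)^c = {1, 3, 4, 6, 7, 9, 10, 11}
(A △ C) ∪ ((((D ∩ (B − A)) ∩ A) ∪ A^c) − A)^c = {1, 2, 3, 4, 5, 6, 7, 9, 10, 11}
|(A △ C) ∪ ((((D ∩ (B − A)) ∩ A) ∪ A^c) − A)^c| = 10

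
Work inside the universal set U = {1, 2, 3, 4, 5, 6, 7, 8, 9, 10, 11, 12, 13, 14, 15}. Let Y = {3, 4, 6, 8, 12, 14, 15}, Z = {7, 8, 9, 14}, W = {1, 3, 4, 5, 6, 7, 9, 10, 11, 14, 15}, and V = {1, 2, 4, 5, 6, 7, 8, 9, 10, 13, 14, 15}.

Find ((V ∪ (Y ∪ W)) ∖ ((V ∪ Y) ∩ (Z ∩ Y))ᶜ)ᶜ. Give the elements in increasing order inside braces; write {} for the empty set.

{1, 2, 3, 4, 5, 6, 7, 9, 10, 11, 12, 13, 15}

Y ∪ W = {1, 3, 4, 5, 6, 7, 8, 9, 10, 11, 12, 14, 15}
V ∪ (Y ∪ W) = {1, 2, 3, 4, 5, 6, 7, 8, 9, 10, 11, 12, 13, 14, 15}
V ∪ Y = {1, 2, 3, 4, 5, 6, 7, 8, 9, 10, 12, 13, 14, 15}
Z ∩ Y = {8, 14}
(V ∪ Y) ∩ (Z ∩ Y) = {8, 14}
((V ∪ Y) ∩ (Z ∩ Y))ᶜ = {1, 2, 3, 4, 5, 6, 7, 9, 10, 11, 12, 13, 15}
(V ∪ (Y ∪ W)) ∖ ((V ∪ Y) ∩ (Z ∩ Y))ᶜ = {8, 14}
((V ∪ (Y ∪ W)) ∖ ((V ∪ Y) ∩ (Z ∩ Y))ᶜ)ᶜ = {1, 2, 3, 4, 5, 6, 7, 9, 10, 11, 12, 13, 15}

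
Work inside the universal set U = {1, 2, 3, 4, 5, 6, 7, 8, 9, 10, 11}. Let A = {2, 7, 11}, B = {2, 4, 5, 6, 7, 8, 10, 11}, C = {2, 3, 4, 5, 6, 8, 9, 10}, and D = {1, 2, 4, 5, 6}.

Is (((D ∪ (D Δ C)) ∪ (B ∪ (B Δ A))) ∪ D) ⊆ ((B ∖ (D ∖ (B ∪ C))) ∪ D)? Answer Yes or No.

No

D Δ C = {1, 3, 8, 9, 10}
D ∪ (D Δ C) = {1, 2, 3, 4, 5, 6, 8, 9, 10}
B Δ A = {4, 5, 6, 8, 10}
B ∪ (B Δ A) = {2, 4, 5, 6, 7, 8, 10, 11}
(D ∪ (D Δ C)) ∪ (B ∪ (B Δ A)) = {1, 2, 3, 4, 5, 6, 7, 8, 9, 10, 11}
((D ∪ (D Δ C)) ∪ (B ∪ (B Δ A))) ∪ D = {1, 2, 3, 4, 5, 6, 7, 8, 9, 10, 11}
B ∪ C = {2, 3, 4, 5, 6, 7, 8, 9, 10, 11}
D ∖ (B ∪ C) = {1}
B ∖ (D ∖ (B ∪ C)) = {2, 4, 5, 6, 7, 8, 10, 11}
(B ∖ (D ∖ (B ∪ C))) ∪ D = {1, 2, 4, 5, 6, 7, 8, 10, 11}
3 ∈ ((D ∪ (D Δ C)) ∪ (B ∪ (B Δ A))) ∪ D but 3 ∉ (B ∖ (D ∖ (B ∪ C))) ∪ D, so the inclusion fails.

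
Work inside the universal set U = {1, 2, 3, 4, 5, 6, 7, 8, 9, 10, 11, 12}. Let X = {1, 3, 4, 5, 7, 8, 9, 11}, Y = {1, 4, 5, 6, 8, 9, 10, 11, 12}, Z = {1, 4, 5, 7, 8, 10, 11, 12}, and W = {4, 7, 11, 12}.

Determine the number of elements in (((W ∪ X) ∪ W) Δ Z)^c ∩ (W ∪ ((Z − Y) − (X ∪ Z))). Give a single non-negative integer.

W ∪ X = {1, 3, 4, 5, 7, 8, 9, 11, 12}
(W ∪ X) ∪ W = {1, 3, 4, 5, 7, 8, 9, 11, 12}
((W ∪ X) ∪ W) Δ Z = {3, 9, 10}
(((W ∪ X) ∪ W) Δ Z)^c = {1, 2, 4, 5, 6, 7, 8, 11, 12}
Z − Y = {7}
X ∪ Z = {1, 3, 4, 5, 7, 8, 9, 10, 11, 12}
(Z − Y) − (X ∪ Z) = {}
W ∪ ((Z − Y) − (X ∪ Z)) = {4, 7, 11, 12}
(((W ∪ X) ∪ W) Δ Z)^c ∩ (W ∪ ((Z − Y) − (X ∪ Z))) = {4, 7, 11, 12}
|(((W ∪ X) ∪ W) Δ Z)^c ∩ (W ∪ ((Z − Y) − (X ∪ Z)))| = 4

4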